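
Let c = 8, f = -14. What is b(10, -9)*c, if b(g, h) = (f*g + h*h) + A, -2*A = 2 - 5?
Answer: -460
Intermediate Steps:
A = 3/2 (A = -(2 - 5)/2 = -1/2*(-3) = 3/2 ≈ 1.5000)
b(g, h) = 3/2 + h**2 - 14*g (b(g, h) = (-14*g + h*h) + 3/2 = (-14*g + h**2) + 3/2 = (h**2 - 14*g) + 3/2 = 3/2 + h**2 - 14*g)
b(10, -9)*c = (3/2 + (-9)**2 - 14*10)*8 = (3/2 + 81 - 140)*8 = -115/2*8 = -460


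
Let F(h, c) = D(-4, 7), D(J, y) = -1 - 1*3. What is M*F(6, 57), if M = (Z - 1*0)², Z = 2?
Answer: -16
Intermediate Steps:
D(J, y) = -4 (D(J, y) = -1 - 3 = -4)
M = 4 (M = (2 - 1*0)² = (2 + 0)² = 2² = 4)
F(h, c) = -4
M*F(6, 57) = 4*(-4) = -16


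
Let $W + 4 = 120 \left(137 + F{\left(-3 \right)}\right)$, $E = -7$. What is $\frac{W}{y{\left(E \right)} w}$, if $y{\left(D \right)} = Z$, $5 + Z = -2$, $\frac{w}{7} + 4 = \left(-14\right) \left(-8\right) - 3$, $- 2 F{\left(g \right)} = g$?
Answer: $- \frac{16616}{5145} \approx -3.2295$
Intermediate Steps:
$F{\left(g \right)} = - \frac{g}{2}$
$w = 735$ ($w = -28 + 7 \left(\left(-14\right) \left(-8\right) - 3\right) = -28 + 7 \left(112 - 3\right) = -28 + 7 \cdot 109 = -28 + 763 = 735$)
$Z = -7$ ($Z = -5 - 2 = -7$)
$W = 16616$ ($W = -4 + 120 \left(137 - - \frac{3}{2}\right) = -4 + 120 \left(137 + \frac{3}{2}\right) = -4 + 120 \cdot \frac{277}{2} = -4 + 16620 = 16616$)
$y{\left(D \right)} = -7$
$\frac{W}{y{\left(E \right)} w} = \frac{16616}{\left(-7\right) 735} = \frac{16616}{-5145} = 16616 \left(- \frac{1}{5145}\right) = - \frac{16616}{5145}$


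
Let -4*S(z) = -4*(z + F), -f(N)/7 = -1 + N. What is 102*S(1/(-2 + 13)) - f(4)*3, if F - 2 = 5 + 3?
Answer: 12015/11 ≈ 1092.3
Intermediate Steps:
f(N) = 7 - 7*N (f(N) = -7*(-1 + N) = 7 - 7*N)
F = 10 (F = 2 + (5 + 3) = 2 + 8 = 10)
S(z) = 10 + z (S(z) = -(-1)*(z + 10) = -(-1)*(10 + z) = -(-40 - 4*z)/4 = 10 + z)
102*S(1/(-2 + 13)) - f(4)*3 = 102*(10 + 1/(-2 + 13)) - (7 - 7*4)*3 = 102*(10 + 1/11) - (7 - 28)*3 = 102*(10 + 1/11) - 1*(-21)*3 = 102*(111/11) + 21*3 = 11322/11 + 63 = 12015/11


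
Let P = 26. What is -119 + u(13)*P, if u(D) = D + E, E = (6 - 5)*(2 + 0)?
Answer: 271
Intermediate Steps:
E = 2 (E = 1*2 = 2)
u(D) = 2 + D (u(D) = D + 2 = 2 + D)
-119 + u(13)*P = -119 + (2 + 13)*26 = -119 + 15*26 = -119 + 390 = 271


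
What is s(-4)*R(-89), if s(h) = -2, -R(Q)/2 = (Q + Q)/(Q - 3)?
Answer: 178/23 ≈ 7.7391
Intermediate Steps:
R(Q) = -4*Q/(-3 + Q) (R(Q) = -2*(Q + Q)/(Q - 3) = -2*2*Q/(-3 + Q) = -4*Q/(-3 + Q))
s(-4)*R(-89) = -(-8)*(-89)/(-3 - 89) = -(-8)*(-89)/(-92) = -(-8)*(-89)*(-1)/92 = -2*(-89/23) = 178/23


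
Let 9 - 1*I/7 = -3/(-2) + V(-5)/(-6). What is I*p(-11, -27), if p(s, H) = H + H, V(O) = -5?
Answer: -2520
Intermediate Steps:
p(s, H) = 2*H
I = 140/3 (I = 63 - 7*(-3/(-2) - 5/(-6)) = 63 - 7*(-3*(-½) - 5*(-⅙)) = 63 - 7*(3/2 + ⅚) = 63 - 7*7/3 = 63 - 49/3 = 140/3 ≈ 46.667)
I*p(-11, -27) = 140*(2*(-27))/3 = (140/3)*(-54) = -2520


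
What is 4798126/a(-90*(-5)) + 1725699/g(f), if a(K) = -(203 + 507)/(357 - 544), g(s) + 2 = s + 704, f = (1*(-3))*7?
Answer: 102042033002/80585 ≈ 1.2663e+6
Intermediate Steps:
f = -21 (f = -3*7 = -21)
g(s) = 702 + s (g(s) = -2 + (s + 704) = -2 + (704 + s) = 702 + s)
a(K) = 710/187 (a(K) = -710/(-187) = -710*(-1)/187 = -1*(-710/187) = 710/187)
4798126/a(-90*(-5)) + 1725699/g(f) = 4798126/(710/187) + 1725699/(702 - 21) = 4798126*(187/710) + 1725699/681 = 448624781/355 + 1725699*(1/681) = 448624781/355 + 575233/227 = 102042033002/80585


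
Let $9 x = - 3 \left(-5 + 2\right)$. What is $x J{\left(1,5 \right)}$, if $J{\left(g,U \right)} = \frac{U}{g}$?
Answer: $5$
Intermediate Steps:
$x = 1$ ($x = \frac{\left(-3\right) \left(-5 + 2\right)}{9} = \frac{\left(-3\right) \left(-3\right)}{9} = \frac{1}{9} \cdot 9 = 1$)
$x J{\left(1,5 \right)} = 1 \cdot \frac{5}{1} = 1 \cdot 5 \cdot 1 = 1 \cdot 5 = 5$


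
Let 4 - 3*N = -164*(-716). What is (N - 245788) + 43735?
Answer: -241193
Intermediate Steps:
N = -39140 (N = 4/3 - (-164)*(-716)/3 = 4/3 - 1/3*117424 = 4/3 - 117424/3 = -39140)
(N - 245788) + 43735 = (-39140 - 245788) + 43735 = -284928 + 43735 = -241193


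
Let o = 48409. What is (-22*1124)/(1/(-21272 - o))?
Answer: 1723071768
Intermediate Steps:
(-22*1124)/(1/(-21272 - o)) = (-22*1124)/(1/(-21272 - 1*48409)) = -24728/(1/(-21272 - 48409)) = -24728/(1/(-69681)) = -24728/(-1/69681) = -24728*(-69681) = 1723071768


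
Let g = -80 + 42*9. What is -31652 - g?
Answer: -31950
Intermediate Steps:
g = 298 (g = -80 + 378 = 298)
-31652 - g = -31652 - 1*298 = -31652 - 298 = -31950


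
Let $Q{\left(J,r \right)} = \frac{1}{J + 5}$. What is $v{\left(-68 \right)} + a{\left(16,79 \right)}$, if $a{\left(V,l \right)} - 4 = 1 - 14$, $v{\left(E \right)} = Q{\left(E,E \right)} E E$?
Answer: $- \frac{5191}{63} \approx -82.397$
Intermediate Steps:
$Q{\left(J,r \right)} = \frac{1}{5 + J}$
$v{\left(E \right)} = \frac{E^{2}}{5 + E}$ ($v{\left(E \right)} = \frac{E}{5 + E} E = \frac{E^{2}}{5 + E}$)
$a{\left(V,l \right)} = -9$ ($a{\left(V,l \right)} = 4 + \left(1 - 14\right) = 4 - 13 = -9$)
$v{\left(-68 \right)} + a{\left(16,79 \right)} = \frac{\left(-68\right)^{2}}{5 - 68} - 9 = \frac{4624}{-63} - 9 = 4624 \left(- \frac{1}{63}\right) - 9 = - \frac{4624}{63} - 9 = - \frac{5191}{63}$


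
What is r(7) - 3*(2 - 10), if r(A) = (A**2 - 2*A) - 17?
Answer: 42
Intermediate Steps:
r(A) = -17 + A**2 - 2*A
r(7) - 3*(2 - 10) = (-17 + 7**2 - 2*7) - 3*(2 - 10) = (-17 + 49 - 14) - 3*(-8) = 18 + 24 = 42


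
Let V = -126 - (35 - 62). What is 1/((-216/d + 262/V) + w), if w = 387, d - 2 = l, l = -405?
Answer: 39897/15355937 ≈ 0.0025981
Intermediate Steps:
V = -99 (V = -126 - 1*(-27) = -126 + 27 = -99)
d = -403 (d = 2 - 405 = -403)
1/((-216/d + 262/V) + w) = 1/((-216/(-403) + 262/(-99)) + 387) = 1/((-216*(-1/403) + 262*(-1/99)) + 387) = 1/((216/403 - 262/99) + 387) = 1/(-84202/39897 + 387) = 1/(15355937/39897) = 39897/15355937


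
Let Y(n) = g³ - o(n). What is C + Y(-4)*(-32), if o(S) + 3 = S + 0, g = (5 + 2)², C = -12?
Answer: -3765004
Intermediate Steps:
g = 49 (g = 7² = 49)
o(S) = -3 + S (o(S) = -3 + (S + 0) = -3 + S)
Y(n) = 117652 - n (Y(n) = 49³ - (-3 + n) = 117649 + (3 - n) = 117652 - n)
C + Y(-4)*(-32) = -12 + (117652 - 1*(-4))*(-32) = -12 + (117652 + 4)*(-32) = -12 + 117656*(-32) = -12 - 3764992 = -3765004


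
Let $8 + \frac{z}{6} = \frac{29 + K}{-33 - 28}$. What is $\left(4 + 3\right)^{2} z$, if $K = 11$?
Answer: $- \frac{155232}{61} \approx -2544.8$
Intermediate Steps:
$z = - \frac{3168}{61}$ ($z = -48 + 6 \frac{29 + 11}{-33 - 28} = -48 + 6 \frac{40}{-61} = -48 + 6 \cdot 40 \left(- \frac{1}{61}\right) = -48 + 6 \left(- \frac{40}{61}\right) = -48 - \frac{240}{61} = - \frac{3168}{61} \approx -51.934$)
$\left(4 + 3\right)^{2} z = \left(4 + 3\right)^{2} \left(- \frac{3168}{61}\right) = 7^{2} \left(- \frac{3168}{61}\right) = 49 \left(- \frac{3168}{61}\right) = - \frac{155232}{61}$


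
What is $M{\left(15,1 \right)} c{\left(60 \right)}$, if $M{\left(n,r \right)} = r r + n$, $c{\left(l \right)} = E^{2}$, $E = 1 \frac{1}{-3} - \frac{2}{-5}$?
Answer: $\frac{16}{225} \approx 0.071111$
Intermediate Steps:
$E = \frac{1}{15}$ ($E = 1 \left(- \frac{1}{3}\right) - - \frac{2}{5} = - \frac{1}{3} + \frac{2}{5} = \frac{1}{15} \approx 0.066667$)
$c{\left(l \right)} = \frac{1}{225}$ ($c{\left(l \right)} = \left(\frac{1}{15}\right)^{2} = \frac{1}{225}$)
$M{\left(n,r \right)} = n + r^{2}$ ($M{\left(n,r \right)} = r^{2} + n = n + r^{2}$)
$M{\left(15,1 \right)} c{\left(60 \right)} = \left(15 + 1^{2}\right) \frac{1}{225} = \left(15 + 1\right) \frac{1}{225} = 16 \cdot \frac{1}{225} = \frac{16}{225}$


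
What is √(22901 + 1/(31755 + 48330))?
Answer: 7*√2997510594690/80085 ≈ 151.33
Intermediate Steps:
√(22901 + 1/(31755 + 48330)) = √(22901 + 1/80085) = √(1834026586/80085) = 7*√2997510594690/80085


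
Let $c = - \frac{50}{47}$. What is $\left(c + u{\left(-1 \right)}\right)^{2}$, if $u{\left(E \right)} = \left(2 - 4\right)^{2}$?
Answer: $\frac{19044}{2209} \approx 8.6211$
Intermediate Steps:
$c = - \frac{50}{47}$ ($c = \left(-50\right) \frac{1}{47} = - \frac{50}{47} \approx -1.0638$)
$u{\left(E \right)} = 4$ ($u{\left(E \right)} = \left(-2\right)^{2} = 4$)
$\left(c + u{\left(-1 \right)}\right)^{2} = \left(- \frac{50}{47} + 4\right)^{2} = \left(\frac{138}{47}\right)^{2} = \frac{19044}{2209}$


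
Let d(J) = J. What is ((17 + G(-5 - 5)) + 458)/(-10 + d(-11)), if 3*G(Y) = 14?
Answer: -1439/63 ≈ -22.841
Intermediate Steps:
G(Y) = 14/3 (G(Y) = (1/3)*14 = 14/3)
((17 + G(-5 - 5)) + 458)/(-10 + d(-11)) = ((17 + 14/3) + 458)/(-10 - 11) = (65/3 + 458)/(-21) = (1439/3)*(-1/21) = -1439/63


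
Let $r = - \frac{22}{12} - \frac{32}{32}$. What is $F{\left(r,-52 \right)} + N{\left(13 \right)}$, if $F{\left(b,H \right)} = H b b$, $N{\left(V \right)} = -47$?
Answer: $- \frac{4180}{9} \approx -464.44$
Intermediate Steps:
$r = - \frac{17}{6}$ ($r = \left(-22\right) \frac{1}{12} - 1 = - \frac{11}{6} - 1 = - \frac{17}{6} \approx -2.8333$)
$F{\left(b,H \right)} = H b^{2}$
$F{\left(r,-52 \right)} + N{\left(13 \right)} = - 52 \left(- \frac{17}{6}\right)^{2} - 47 = \left(-52\right) \frac{289}{36} - 47 = - \frac{3757}{9} - 47 = - \frac{4180}{9}$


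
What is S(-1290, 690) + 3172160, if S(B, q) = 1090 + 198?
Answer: 3173448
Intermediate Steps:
S(B, q) = 1288
S(-1290, 690) + 3172160 = 1288 + 3172160 = 3173448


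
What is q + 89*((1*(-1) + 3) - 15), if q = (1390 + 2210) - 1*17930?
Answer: -15487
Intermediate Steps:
q = -14330 (q = 3600 - 17930 = -14330)
q + 89*((1*(-1) + 3) - 15) = -14330 + 89*((1*(-1) + 3) - 15) = -14330 + 89*((-1 + 3) - 15) = -14330 + 89*(2 - 15) = -14330 + 89*(-13) = -14330 - 1157 = -15487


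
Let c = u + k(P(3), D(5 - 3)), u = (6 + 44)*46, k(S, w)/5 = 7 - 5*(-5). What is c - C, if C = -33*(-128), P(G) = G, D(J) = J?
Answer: -1764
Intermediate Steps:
k(S, w) = 160 (k(S, w) = 5*(7 - 5*(-5)) = 5*(7 + 25) = 5*32 = 160)
u = 2300 (u = 50*46 = 2300)
c = 2460 (c = 2300 + 160 = 2460)
C = 4224
c - C = 2460 - 1*4224 = 2460 - 4224 = -1764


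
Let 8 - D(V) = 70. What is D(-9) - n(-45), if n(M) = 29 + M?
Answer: -46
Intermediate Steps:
D(V) = -62 (D(V) = 8 - 1*70 = 8 - 70 = -62)
D(-9) - n(-45) = -62 - (29 - 45) = -62 - 1*(-16) = -62 + 16 = -46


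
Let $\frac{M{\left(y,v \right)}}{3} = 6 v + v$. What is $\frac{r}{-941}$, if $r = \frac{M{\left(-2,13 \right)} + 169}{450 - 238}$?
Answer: $- \frac{221}{99746} \approx -0.0022156$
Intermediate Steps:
$M{\left(y,v \right)} = 21 v$ ($M{\left(y,v \right)} = 3 \left(6 v + v\right) = 3 \cdot 7 v = 21 v$)
$r = \frac{221}{106}$ ($r = \frac{21 \cdot 13 + 169}{450 - 238} = \frac{273 + 169}{212} = 442 \cdot \frac{1}{212} = \frac{221}{106} \approx 2.0849$)
$\frac{r}{-941} = \frac{221}{106 \left(-941\right)} = \frac{221}{106} \left(- \frac{1}{941}\right) = - \frac{221}{99746}$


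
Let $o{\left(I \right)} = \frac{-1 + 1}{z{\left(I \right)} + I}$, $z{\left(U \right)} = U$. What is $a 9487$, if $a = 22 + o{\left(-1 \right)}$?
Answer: $208714$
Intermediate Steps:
$o{\left(I \right)} = 0$ ($o{\left(I \right)} = \frac{-1 + 1}{I + I} = \frac{0}{2 I} = 0 \frac{1}{2 I} = 0$)
$a = 22$ ($a = 22 + 0 = 22$)
$a 9487 = 22 \cdot 9487 = 208714$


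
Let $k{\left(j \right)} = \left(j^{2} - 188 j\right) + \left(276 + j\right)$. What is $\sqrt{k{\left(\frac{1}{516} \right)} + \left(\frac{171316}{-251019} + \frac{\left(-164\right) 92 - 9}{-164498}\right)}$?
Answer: $\frac{\sqrt{42820631127006070219988685}}{394569179748} \approx 16.585$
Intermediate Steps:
$k{\left(j \right)} = 276 + j^{2} - 187 j$
$\sqrt{k{\left(\frac{1}{516} \right)} + \left(\frac{171316}{-251019} + \frac{\left(-164\right) 92 - 9}{-164498}\right)} = \sqrt{\left(276 + \left(\frac{1}{516}\right)^{2} - \frac{187}{516}\right) + \left(\frac{171316}{-251019} + \frac{\left(-164\right) 92 - 9}{-164498}\right)} = \sqrt{\left(276 + \left(\frac{1}{516}\right)^{2} - \frac{187}{516}\right) + \left(171316 \left(- \frac{1}{251019}\right) + \left(-15088 - 9\right) \left(- \frac{1}{164498}\right)\right)} = \sqrt{\left(276 + \frac{1}{266256} - \frac{187}{516}\right) - \frac{24391505525}{41292123462}} = \sqrt{\frac{73390165}{266256} + \left(- \frac{171316}{251019} + \frac{15097}{164498}\right)} = \sqrt{\frac{73390165}{266256} - \frac{24391505525}{41292123462}} = \sqrt{\frac{167996742743415935}{610793090249904}} = \frac{\sqrt{42820631127006070219988685}}{394569179748}$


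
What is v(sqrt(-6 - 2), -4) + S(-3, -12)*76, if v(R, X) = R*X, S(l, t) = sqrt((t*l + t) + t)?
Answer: 152*sqrt(3) - 8*I*sqrt(2) ≈ 263.27 - 11.314*I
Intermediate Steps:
S(l, t) = sqrt(2*t + l*t) (S(l, t) = sqrt((l*t + t) + t) = sqrt((t + l*t) + t) = sqrt(2*t + l*t))
v(sqrt(-6 - 2), -4) + S(-3, -12)*76 = sqrt(-6 - 2)*(-4) + sqrt(-12*(2 - 3))*76 = sqrt(-8)*(-4) + sqrt(-12*(-1))*76 = (2*I*sqrt(2))*(-4) + sqrt(12)*76 = -8*I*sqrt(2) + (2*sqrt(3))*76 = -8*I*sqrt(2) + 152*sqrt(3) = 152*sqrt(3) - 8*I*sqrt(2)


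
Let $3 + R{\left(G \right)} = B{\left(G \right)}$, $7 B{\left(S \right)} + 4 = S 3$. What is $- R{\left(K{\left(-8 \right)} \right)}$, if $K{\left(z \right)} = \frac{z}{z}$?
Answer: $\frac{22}{7} \approx 3.1429$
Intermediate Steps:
$K{\left(z \right)} = 1$
$B{\left(S \right)} = - \frac{4}{7} + \frac{3 S}{7}$ ($B{\left(S \right)} = - \frac{4}{7} + \frac{S 3}{7} = - \frac{4}{7} + \frac{3 S}{7}$)
$R{\left(G \right)} = - \frac{25}{7} + \frac{3 G}{7}$ ($R{\left(G \right)} = -3 + \left(- \frac{4}{7} + \frac{3 G}{7}\right) = - \frac{25}{7} + \frac{3 G}{7}$)
$- R{\left(K{\left(-8 \right)} \right)} = - (- \frac{25}{7} + \frac{3}{7} \cdot 1) = - (- \frac{25}{7} + \frac{3}{7}) = \left(-1\right) \left(- \frac{22}{7}\right) = \frac{22}{7}$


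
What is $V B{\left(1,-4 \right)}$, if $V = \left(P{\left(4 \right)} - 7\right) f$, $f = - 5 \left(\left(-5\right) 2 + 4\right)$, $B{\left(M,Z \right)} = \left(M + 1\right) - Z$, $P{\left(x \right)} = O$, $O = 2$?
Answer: $-900$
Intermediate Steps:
$P{\left(x \right)} = 2$
$B{\left(M,Z \right)} = 1 + M - Z$ ($B{\left(M,Z \right)} = \left(1 + M\right) - Z = 1 + M - Z$)
$f = 30$ ($f = - 5 \left(-10 + 4\right) = \left(-5\right) \left(-6\right) = 30$)
$V = -150$ ($V = \left(2 - 7\right) 30 = \left(-5\right) 30 = -150$)
$V B{\left(1,-4 \right)} = - 150 \left(1 + 1 - -4\right) = - 150 \left(1 + 1 + 4\right) = \left(-150\right) 6 = -900$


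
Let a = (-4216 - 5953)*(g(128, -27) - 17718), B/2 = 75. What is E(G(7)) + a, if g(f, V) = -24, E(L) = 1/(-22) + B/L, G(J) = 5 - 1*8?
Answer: 3969203655/22 ≈ 1.8042e+8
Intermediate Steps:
B = 150 (B = 2*75 = 150)
G(J) = -3 (G(J) = 5 - 8 = -3)
E(L) = -1/22 + 150/L (E(L) = 1/(-22) + 150/L = 1*(-1/22) + 150/L = -1/22 + 150/L)
a = 180418398 (a = (-4216 - 5953)*(-24 - 17718) = -10169*(-17742) = 180418398)
E(G(7)) + a = (1/22)*(3300 - 1*(-3))/(-3) + 180418398 = (1/22)*(-⅓)*(3300 + 3) + 180418398 = (1/22)*(-⅓)*3303 + 180418398 = -1101/22 + 180418398 = 3969203655/22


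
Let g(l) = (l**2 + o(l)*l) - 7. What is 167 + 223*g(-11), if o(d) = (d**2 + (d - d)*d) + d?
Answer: -244241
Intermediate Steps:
o(d) = d + d**2 (o(d) = (d**2 + 0*d) + d = (d**2 + 0) + d = d**2 + d = d + d**2)
g(l) = -7 + l**2 + l**2*(1 + l) (g(l) = (l**2 + (l*(1 + l))*l) - 7 = (l**2 + l**2*(1 + l)) - 7 = -7 + l**2 + l**2*(1 + l))
167 + 223*g(-11) = 167 + 223*(-7 + (-11)**3 + 2*(-11)**2) = 167 + 223*(-7 - 1331 + 2*121) = 167 + 223*(-7 - 1331 + 242) = 167 + 223*(-1096) = 167 - 244408 = -244241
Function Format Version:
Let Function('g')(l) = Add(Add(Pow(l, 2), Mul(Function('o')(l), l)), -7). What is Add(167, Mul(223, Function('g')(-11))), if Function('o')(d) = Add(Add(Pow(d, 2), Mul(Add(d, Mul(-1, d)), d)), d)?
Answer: -244241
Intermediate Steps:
Function('o')(d) = Add(d, Pow(d, 2)) (Function('o')(d) = Add(Add(Pow(d, 2), Mul(0, d)), d) = Add(Add(Pow(d, 2), 0), d) = Add(Pow(d, 2), d) = Add(d, Pow(d, 2)))
Function('g')(l) = Add(-7, Pow(l, 2), Mul(Pow(l, 2), Add(1, l))) (Function('g')(l) = Add(Add(Pow(l, 2), Mul(Mul(l, Add(1, l)), l)), -7) = Add(Add(Pow(l, 2), Mul(Pow(l, 2), Add(1, l))), -7) = Add(-7, Pow(l, 2), Mul(Pow(l, 2), Add(1, l))))
Add(167, Mul(223, Function('g')(-11))) = Add(167, Mul(223, Add(-7, Pow(-11, 3), Mul(2, Pow(-11, 2))))) = Add(167, Mul(223, Add(-7, -1331, Mul(2, 121)))) = Add(167, Mul(223, Add(-7, -1331, 242))) = Add(167, Mul(223, -1096)) = Add(167, -244408) = -244241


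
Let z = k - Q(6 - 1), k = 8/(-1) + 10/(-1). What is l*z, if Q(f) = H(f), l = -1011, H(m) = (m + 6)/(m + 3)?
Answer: 156705/8 ≈ 19588.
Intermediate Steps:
H(m) = (6 + m)/(3 + m)
Q(f) = (6 + f)/(3 + f)
k = -18 (k = 8*(-1) + 10*(-1) = -8 - 10 = -18)
z = -155/8 (z = -18 - (6 + (6 - 1))/(3 + (6 - 1)) = -18 - (6 + 5)/(3 + 5) = -18 - 11/8 = -155/8 ≈ -19.375)
l*z = -1011*(-155/8) = 156705/8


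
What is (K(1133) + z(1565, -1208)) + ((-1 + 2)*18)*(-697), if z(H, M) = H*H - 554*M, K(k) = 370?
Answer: 3106281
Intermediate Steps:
z(H, M) = H² - 554*M
(K(1133) + z(1565, -1208)) + ((-1 + 2)*18)*(-697) = (370 + (1565² - 554*(-1208))) + ((-1 + 2)*18)*(-697) = (370 + (2449225 + 669232)) + (1*18)*(-697) = (370 + 3118457) + 18*(-697) = 3118827 - 12546 = 3106281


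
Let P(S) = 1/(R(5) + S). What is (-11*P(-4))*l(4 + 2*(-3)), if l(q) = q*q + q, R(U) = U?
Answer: -22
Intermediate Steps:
l(q) = q + q**2 (l(q) = q**2 + q = q + q**2)
P(S) = 1/(5 + S)
(-11*P(-4))*l(4 + 2*(-3)) = (-11/(5 - 4))*((4 + 2*(-3))*(1 + (4 + 2*(-3)))) = (-11/1)*((4 - 6)*(1 + (4 - 6))) = (-11*1)*(-2*(1 - 2)) = -(-22)*(-1) = -11*2 = -22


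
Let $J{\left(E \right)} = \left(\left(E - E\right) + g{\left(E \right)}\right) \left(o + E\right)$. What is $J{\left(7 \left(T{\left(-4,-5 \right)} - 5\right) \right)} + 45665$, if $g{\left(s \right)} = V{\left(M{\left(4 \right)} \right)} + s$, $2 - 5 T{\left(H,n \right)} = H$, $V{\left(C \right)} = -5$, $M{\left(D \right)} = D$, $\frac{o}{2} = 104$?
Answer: $\frac{998319}{25} \approx 39933.0$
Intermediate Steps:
$o = 208$ ($o = 2 \cdot 104 = 208$)
$T{\left(H,n \right)} = \frac{2}{5} - \frac{H}{5}$
$g{\left(s \right)} = -5 + s$
$J{\left(E \right)} = \left(-5 + E\right) \left(208 + E\right)$ ($J{\left(E \right)} = \left(\left(E - E\right) + \left(-5 + E\right)\right) \left(208 + E\right) = \left(0 + \left(-5 + E\right)\right) \left(208 + E\right) = \left(-5 + E\right) \left(208 + E\right)$)
$J{\left(7 \left(T{\left(-4,-5 \right)} - 5\right) \right)} + 45665 = \left(-5 + 7 \left(\left(\frac{2}{5} - - \frac{4}{5}\right) - 5\right)\right) \left(208 + 7 \left(\left(\frac{2}{5} - - \frac{4}{5}\right) - 5\right)\right) + 45665 = \left(-5 + 7 \left(\left(\frac{2}{5} + \frac{4}{5}\right) - 5\right)\right) \left(208 + 7 \left(\left(\frac{2}{5} + \frac{4}{5}\right) - 5\right)\right) + 45665 = \left(-5 + 7 \left(\frac{6}{5} - 5\right)\right) \left(208 + 7 \left(\frac{6}{5} - 5\right)\right) + 45665 = \left(-5 + 7 \left(- \frac{19}{5}\right)\right) \left(208 + 7 \left(- \frac{19}{5}\right)\right) + 45665 = \left(-5 - \frac{133}{5}\right) \left(208 - \frac{133}{5}\right) + 45665 = \left(- \frac{158}{5}\right) \frac{907}{5} + 45665 = - \frac{143306}{25} + 45665 = \frac{998319}{25}$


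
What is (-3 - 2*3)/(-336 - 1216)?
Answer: 9/1552 ≈ 0.0057990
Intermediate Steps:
(-3 - 2*3)/(-336 - 1216) = (-3 - 6)/(-1552) = -9*(-1/1552) = 9/1552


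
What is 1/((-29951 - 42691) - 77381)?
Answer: -1/150023 ≈ -6.6656e-6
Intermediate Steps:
1/((-29951 - 42691) - 77381) = 1/(-72642 - 77381) = 1/(-150023) = -1/150023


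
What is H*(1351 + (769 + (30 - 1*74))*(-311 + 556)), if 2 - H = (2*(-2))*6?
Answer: 4653376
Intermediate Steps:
H = 26 (H = 2 - 2*(-2)*6 = 2 - (-4)*6 = 2 - 1*(-24) = 2 + 24 = 26)
H*(1351 + (769 + (30 - 1*74))*(-311 + 556)) = 26*(1351 + (769 + (30 - 1*74))*(-311 + 556)) = 26*(1351 + (769 + (30 - 74))*245) = 26*(1351 + (769 - 44)*245) = 26*(1351 + 725*245) = 26*(1351 + 177625) = 26*178976 = 4653376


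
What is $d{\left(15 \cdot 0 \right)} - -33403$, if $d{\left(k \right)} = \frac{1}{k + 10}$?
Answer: $\frac{334031}{10} \approx 33403.0$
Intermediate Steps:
$d{\left(k \right)} = \frac{1}{10 + k}$
$d{\left(15 \cdot 0 \right)} - -33403 = \frac{1}{10 + 15 \cdot 0} - -33403 = \frac{1}{10 + 0} + 33403 = \frac{1}{10} + 33403 = \frac{334031}{10}$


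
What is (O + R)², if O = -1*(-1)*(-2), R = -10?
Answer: 144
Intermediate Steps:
O = -2 (O = 1*(-2) = -2)
(O + R)² = (-2 - 10)² = (-12)² = 144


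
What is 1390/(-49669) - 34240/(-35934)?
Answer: 825359150/892402923 ≈ 0.92487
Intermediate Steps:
1390/(-49669) - 34240/(-35934) = 1390*(-1/49669) - 34240*(-1/35934) = -1390/49669 + 17120/17967 = 825359150/892402923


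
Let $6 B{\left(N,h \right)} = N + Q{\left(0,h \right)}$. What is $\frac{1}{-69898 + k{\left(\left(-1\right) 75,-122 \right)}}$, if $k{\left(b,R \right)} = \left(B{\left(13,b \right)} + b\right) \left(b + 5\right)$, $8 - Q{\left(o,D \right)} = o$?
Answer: $- \frac{1}{64893} \approx -1.541 \cdot 10^{-5}$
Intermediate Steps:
$Q{\left(o,D \right)} = 8 - o$
$B{\left(N,h \right)} = \frac{4}{3} + \frac{N}{6}$ ($B{\left(N,h \right)} = \frac{N + \left(8 - 0\right)}{6} = \frac{N + \left(8 + 0\right)}{6} = \frac{N + 8}{6} = \frac{8 + N}{6} = \frac{4}{3} + \frac{N}{6}$)
$k{\left(b,R \right)} = \left(5 + b\right) \left(\frac{7}{2} + b\right)$ ($k{\left(b,R \right)} = \left(\left(\frac{4}{3} + \frac{1}{6} \cdot 13\right) + b\right) \left(b + 5\right) = \left(\left(\frac{4}{3} + \frac{13}{6}\right) + b\right) \left(5 + b\right) = \left(\frac{7}{2} + b\right) \left(5 + b\right) = \left(5 + b\right) \left(\frac{7}{2} + b\right)$)
$\frac{1}{-69898 + k{\left(\left(-1\right) 75,-122 \right)}} = \frac{1}{-69898 + \left(\frac{35}{2} + \left(\left(-1\right) 75\right)^{2} + \frac{17 \left(\left(-1\right) 75\right)}{2}\right)} = \frac{1}{-69898 + \left(\frac{35}{2} + \left(-75\right)^{2} + \frac{17}{2} \left(-75\right)\right)} = \frac{1}{-69898 + \left(\frac{35}{2} + 5625 - \frac{1275}{2}\right)} = \frac{1}{-69898 + 5005} = \frac{1}{-64893} = - \frac{1}{64893}$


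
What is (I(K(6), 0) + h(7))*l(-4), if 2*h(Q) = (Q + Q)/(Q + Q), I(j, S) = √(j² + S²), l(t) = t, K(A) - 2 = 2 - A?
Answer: -10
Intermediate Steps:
K(A) = 4 - A (K(A) = 2 + (2 - A) = 4 - A)
I(j, S) = √(S² + j²)
h(Q) = ½ (h(Q) = ((Q + Q)/(Q + Q))/2 = ((2*Q)/((2*Q)))/2 = ((2*Q)*(1/(2*Q)))/2 = (½)*1 = ½)
(I(K(6), 0) + h(7))*l(-4) = (√(0² + (4 - 1*6)²) + ½)*(-4) = (√(0 + (4 - 6)²) + ½)*(-4) = (√(0 + (-2)²) + ½)*(-4) = (√(0 + 4) + ½)*(-4) = (√4 + ½)*(-4) = (2 + ½)*(-4) = (5/2)*(-4) = -10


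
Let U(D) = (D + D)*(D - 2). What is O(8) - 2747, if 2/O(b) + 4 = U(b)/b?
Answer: -10987/4 ≈ -2746.8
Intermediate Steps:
U(D) = 2*D*(-2 + D) (U(D) = (2*D)*(-2 + D) = 2*D*(-2 + D))
O(b) = 2/(-8 + 2*b) (O(b) = 2/(-4 + (2*b*(-2 + b))/b) = 2/(-4 + (-4 + 2*b)) = 2/(-8 + 2*b))
O(8) - 2747 = 1/(-4 + 8) - 2747 = 1/4 - 2747 = ¼ - 2747 = -10987/4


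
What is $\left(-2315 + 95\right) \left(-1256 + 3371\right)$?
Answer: $-4695300$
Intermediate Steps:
$\left(-2315 + 95\right) \left(-1256 + 3371\right) = \left(-2220\right) 2115 = -4695300$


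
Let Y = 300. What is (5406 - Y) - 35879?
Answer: -30773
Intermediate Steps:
(5406 - Y) - 35879 = (5406 - 1*300) - 35879 = (5406 - 300) - 35879 = 5106 - 35879 = -30773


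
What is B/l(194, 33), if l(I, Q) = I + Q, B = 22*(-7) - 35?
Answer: -189/227 ≈ -0.83260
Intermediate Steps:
B = -189 (B = -154 - 35 = -189)
B/l(194, 33) = -189/(194 + 33) = -189/227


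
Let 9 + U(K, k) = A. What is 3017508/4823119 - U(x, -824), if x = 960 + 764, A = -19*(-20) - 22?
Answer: -1680251023/4823119 ≈ -348.37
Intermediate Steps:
A = 358 (A = 380 - 22 = 358)
x = 1724
U(K, k) = 349 (U(K, k) = -9 + 358 = 349)
3017508/4823119 - U(x, -824) = 3017508/4823119 - 1*349 = 3017508*(1/4823119) - 349 = 3017508/4823119 - 349 = -1680251023/4823119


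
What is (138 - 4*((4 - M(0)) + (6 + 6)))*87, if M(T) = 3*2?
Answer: 8526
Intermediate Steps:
M(T) = 6
(138 - 4*((4 - M(0)) + (6 + 6)))*87 = (138 - 4*((4 - 1*6) + (6 + 6)))*87 = (138 - 4*((4 - 6) + 12))*87 = (138 - 4*(-2 + 12))*87 = (138 - 4*10)*87 = (138 - 40)*87 = 98*87 = 8526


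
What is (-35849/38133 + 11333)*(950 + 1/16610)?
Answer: 681872381260544/63338913 ≈ 1.0765e+7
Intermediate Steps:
(-35849/38133 + 11333)*(950 + 1/16610) = (-35849*1/38133 + 11333)*(950 + 1/16610) = (-35849/38133 + 11333)*(15779501/16610) = (432125440/38133)*(15779501/16610) = 681872381260544/63338913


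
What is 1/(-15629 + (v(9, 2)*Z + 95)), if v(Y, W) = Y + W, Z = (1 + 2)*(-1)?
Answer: -1/15567 ≈ -6.4238e-5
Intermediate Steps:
Z = -3 (Z = 3*(-1) = -3)
v(Y, W) = W + Y
1/(-15629 + (v(9, 2)*Z + 95)) = 1/(-15629 + ((2 + 9)*(-3) + 95)) = 1/(-15629 + (11*(-3) + 95)) = 1/(-15629 + (-33 + 95)) = 1/(-15629 + 62) = 1/(-15567) = -1/15567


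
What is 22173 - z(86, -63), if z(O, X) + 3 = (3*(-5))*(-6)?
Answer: 22086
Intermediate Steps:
z(O, X) = 87 (z(O, X) = -3 + (3*(-5))*(-6) = -3 - 15*(-6) = -3 + 90 = 87)
22173 - z(86, -63) = 22173 - 1*87 = 22173 - 87 = 22086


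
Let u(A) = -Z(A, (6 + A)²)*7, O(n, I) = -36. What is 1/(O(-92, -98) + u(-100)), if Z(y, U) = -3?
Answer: -1/15 ≈ -0.066667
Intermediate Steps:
u(A) = 21 (u(A) = -(-3)*7 = -1*(-21) = 21)
1/(O(-92, -98) + u(-100)) = 1/(-36 + 21) = 1/(-15) = -1/15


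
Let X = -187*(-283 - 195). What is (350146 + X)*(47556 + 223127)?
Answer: 118973840356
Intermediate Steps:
X = 89386 (X = -187*(-478) = 89386)
(350146 + X)*(47556 + 223127) = (350146 + 89386)*(47556 + 223127) = 439532*270683 = 118973840356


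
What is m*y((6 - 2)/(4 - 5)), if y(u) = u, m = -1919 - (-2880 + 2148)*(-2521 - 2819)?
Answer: 15643196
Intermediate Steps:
m = -3910799 (m = -1919 - (-732)*(-5340) = -1919 - 1*3908880 = -1919 - 3908880 = -3910799)
m*y((6 - 2)/(4 - 5)) = -3910799*(6 - 2)/(4 - 5) = -15643196/(-1) = -15643196*(-1) = -3910799*(-4) = 15643196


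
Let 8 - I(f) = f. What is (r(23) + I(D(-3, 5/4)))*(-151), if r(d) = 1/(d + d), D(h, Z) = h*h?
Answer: 6795/46 ≈ 147.72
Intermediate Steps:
D(h, Z) = h²
I(f) = 8 - f
r(d) = 1/(2*d)
(r(23) + I(D(-3, 5/4)))*(-151) = ((½)/23 + (8 - 1*(-3)²))*(-151) = ((½)*(1/23) + (8 - 1*9))*(-151) = (1/46 + (8 - 9))*(-151) = (1/46 - 1)*(-151) = -45/46*(-151) = 6795/46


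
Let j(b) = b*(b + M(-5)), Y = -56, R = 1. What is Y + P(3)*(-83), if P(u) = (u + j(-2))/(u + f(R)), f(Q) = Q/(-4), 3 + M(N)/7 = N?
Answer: -40124/11 ≈ -3647.6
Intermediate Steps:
M(N) = -21 + 7*N
f(Q) = -Q/4 (f(Q) = Q*(-¼) = -Q/4)
j(b) = b*(-56 + b) (j(b) = b*(b + (-21 + 7*(-5))) = b*(b + (-21 - 35)) = b*(b - 56) = b*(-56 + b))
P(u) = (116 + u)/(-¼ + u) (P(u) = (u - 2*(-56 - 2))/(u - ¼*1) = (u - 2*(-58))/(u - ¼) = (u + 116)/(-¼ + u) = (116 + u)/(-¼ + u))
Y + P(3)*(-83) = -56 + (4*(116 + 3)/(-1 + 4*3))*(-83) = -56 + (4*119/(-1 + 12))*(-83) = -56 + (4*119/11)*(-83) = -56 + (4*(1/11)*119)*(-83) = -56 + (476/11)*(-83) = -56 - 39508/11 = -40124/11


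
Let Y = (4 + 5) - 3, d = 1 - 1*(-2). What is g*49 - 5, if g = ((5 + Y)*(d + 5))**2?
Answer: 379451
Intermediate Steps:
d = 3 (d = 1 + 2 = 3)
Y = 6 (Y = 9 - 3 = 6)
g = 7744 (g = ((5 + 6)*(3 + 5))**2 = (11*8)**2 = 88**2 = 7744)
g*49 - 5 = 7744*49 - 5 = 379456 - 5 = 379451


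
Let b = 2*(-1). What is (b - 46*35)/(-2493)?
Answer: 1612/2493 ≈ 0.64661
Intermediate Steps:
b = -2
(b - 46*35)/(-2493) = (-2 - 46*35)/(-2493) = (-2 - 1610)*(-1/2493) = -1612*(-1/2493) = 1612/2493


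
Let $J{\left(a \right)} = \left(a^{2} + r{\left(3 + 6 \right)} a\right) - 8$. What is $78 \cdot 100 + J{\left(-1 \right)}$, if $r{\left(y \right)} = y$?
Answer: $7784$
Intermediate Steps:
$J{\left(a \right)} = -8 + a^{2} + 9 a$ ($J{\left(a \right)} = \left(a^{2} + \left(3 + 6\right) a\right) - 8 = \left(a^{2} + 9 a\right) - 8 = -8 + a^{2} + 9 a$)
$78 \cdot 100 + J{\left(-1 \right)} = 78 \cdot 100 + \left(-8 + \left(-1\right)^{2} + 9 \left(-1\right)\right) = 7800 - 16 = 7784$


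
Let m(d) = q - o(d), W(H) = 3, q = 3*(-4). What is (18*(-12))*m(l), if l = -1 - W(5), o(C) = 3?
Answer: 3240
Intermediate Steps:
q = -12
l = -4 (l = -1 - 1*3 = -1 - 3 = -4)
m(d) = -15 (m(d) = -12 - 1*3 = -12 - 3 = -15)
(18*(-12))*m(l) = (18*(-12))*(-15) = -216*(-15) = 3240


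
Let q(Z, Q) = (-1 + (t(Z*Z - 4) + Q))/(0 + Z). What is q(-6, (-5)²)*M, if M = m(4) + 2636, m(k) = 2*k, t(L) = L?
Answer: -74032/3 ≈ -24677.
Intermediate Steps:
q(Z, Q) = (-5 + Q + Z²)/Z (q(Z, Q) = (-1 + ((Z*Z - 4) + Q))/(0 + Z) = (-1 + ((Z² - 4) + Q))/Z = (-1 + ((-4 + Z²) + Q))/Z = (-1 + (-4 + Q + Z²))/Z = (-5 + Q + Z²)/Z)
M = 2644 (M = 2*4 + 2636 = 8 + 2636 = 2644)
q(-6, (-5)²)*M = ((-5 + (-5)² + (-6)²)/(-6))*2644 = -(-5 + 25 + 36)/6*2644 = -⅙*56*2644 = -28/3*2644 = -74032/3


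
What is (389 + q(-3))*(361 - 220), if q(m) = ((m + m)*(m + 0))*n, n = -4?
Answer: 44697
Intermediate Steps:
q(m) = -8*m² (q(m) = ((m + m)*(m + 0))*(-4) = ((2*m)*m)*(-4) = (2*m²)*(-4) = -8*m²)
(389 + q(-3))*(361 - 220) = (389 - 8*(-3)²)*(361 - 220) = (389 - 8*9)*141 = (389 - 72)*141 = 317*141 = 44697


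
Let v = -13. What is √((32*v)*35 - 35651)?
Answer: 3*I*√5579 ≈ 224.08*I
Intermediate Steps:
√((32*v)*35 - 35651) = √((32*(-13))*35 - 35651) = √(-416*35 - 35651) = √(-14560 - 35651) = √(-50211) = 3*I*√5579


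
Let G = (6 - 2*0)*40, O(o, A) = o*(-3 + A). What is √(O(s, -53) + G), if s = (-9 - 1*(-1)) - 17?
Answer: 2*√410 ≈ 40.497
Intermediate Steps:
s = -25 (s = (-9 + 1) - 17 = -8 - 17 = -25)
G = 240 (G = (6 + 0)*40 = 6*40 = 240)
√(O(s, -53) + G) = √(-25*(-3 - 53) + 240) = √(-25*(-56) + 240) = √(1400 + 240) = √1640 = 2*√410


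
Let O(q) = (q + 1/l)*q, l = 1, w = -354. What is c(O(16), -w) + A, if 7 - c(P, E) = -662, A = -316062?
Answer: -315393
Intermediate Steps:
O(q) = q*(1 + q) (O(q) = (q + 1/1)*q = (q + 1)*q = (1 + q)*q = q*(1 + q))
c(P, E) = 669 (c(P, E) = 7 - 1*(-662) = 7 + 662 = 669)
c(O(16), -w) + A = 669 - 316062 = -315393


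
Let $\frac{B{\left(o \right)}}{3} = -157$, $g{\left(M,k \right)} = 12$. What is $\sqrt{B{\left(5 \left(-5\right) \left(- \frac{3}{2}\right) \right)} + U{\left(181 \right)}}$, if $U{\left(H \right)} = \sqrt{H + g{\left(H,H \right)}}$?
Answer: $\sqrt{-471 + \sqrt{193}} \approx 21.38 i$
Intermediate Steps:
$B{\left(o \right)} = -471$ ($B{\left(o \right)} = 3 \left(-157\right) = -471$)
$U{\left(H \right)} = \sqrt{12 + H}$ ($U{\left(H \right)} = \sqrt{H + 12} = \sqrt{12 + H}$)
$\sqrt{B{\left(5 \left(-5\right) \left(- \frac{3}{2}\right) \right)} + U{\left(181 \right)}} = \sqrt{-471 + \sqrt{12 + 181}} = \sqrt{-471 + \sqrt{193}}$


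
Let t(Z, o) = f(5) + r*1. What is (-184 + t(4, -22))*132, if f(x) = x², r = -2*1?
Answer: -21252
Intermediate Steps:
r = -2
t(Z, o) = 23 (t(Z, o) = 5² - 2*1 = 25 - 2 = 23)
(-184 + t(4, -22))*132 = (-184 + 23)*132 = -161*132 = -21252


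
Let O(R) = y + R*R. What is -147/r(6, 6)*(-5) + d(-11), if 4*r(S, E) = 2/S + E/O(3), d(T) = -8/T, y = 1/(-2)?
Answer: 1649764/583 ≈ 2829.8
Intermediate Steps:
y = -1/2 ≈ -0.50000
O(R) = -1/2 + R**2 (O(R) = -1/2 + R*R = -1/2 + R**2)
r(S, E) = 1/(2*S) + E/34 (r(S, E) = (2/S + E/(-1/2 + 3**2))/4 = (2/S + E/(-1/2 + 9))/4 = (2/S + E/(17/2))/4 = (2/S + E*(2/17))/4 = (2/S + 2*E/17)/4 = 1/(2*S) + E/34)
-147/r(6, 6)*(-5) + d(-11) = -147*204/(17 + 6*6)*(-5) - 8/(-11) = -147*204/(17 + 36)*(-5) - 8*(-1/11) = -147/((1/34)*(1/6)*53)*(-5) + 8/11 = -147/53/204*(-5) + 8/11 = -147*204/53*(-5) + 8/11 = -29988/53*(-5) + 8/11 = 149940/53 + 8/11 = 1649764/583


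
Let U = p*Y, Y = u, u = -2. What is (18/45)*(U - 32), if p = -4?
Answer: -48/5 ≈ -9.6000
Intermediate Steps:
Y = -2
U = 8 (U = -4*(-2) = 8)
(18/45)*(U - 32) = (18/45)*(8 - 32) = (18*(1/45))*(-24) = (⅖)*(-24) = -48/5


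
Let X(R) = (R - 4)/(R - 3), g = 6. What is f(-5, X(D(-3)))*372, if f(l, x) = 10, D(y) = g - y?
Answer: 3720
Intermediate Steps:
D(y) = 6 - y
X(R) = (-4 + R)/(-3 + R)
f(-5, X(D(-3)))*372 = 10*372 = 3720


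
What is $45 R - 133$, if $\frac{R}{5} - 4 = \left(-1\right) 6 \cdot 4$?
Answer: $-4633$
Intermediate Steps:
$R = -100$ ($R = 20 + 5 \left(-1\right) 6 \cdot 4 = 20 + 5 \left(\left(-6\right) 4\right) = 20 + 5 \left(-24\right) = 20 - 120 = -100$)
$45 R - 133 = 45 \left(-100\right) - 133 = -4500 - 133 = -4633$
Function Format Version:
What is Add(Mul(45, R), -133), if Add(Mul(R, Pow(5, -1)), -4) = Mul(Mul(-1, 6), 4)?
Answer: -4633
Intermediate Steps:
R = -100 (R = Add(20, Mul(5, Mul(Mul(-1, 6), 4))) = Add(20, Mul(5, Mul(-6, 4))) = Add(20, Mul(5, -24)) = Add(20, -120) = -100)
Add(Mul(45, R), -133) = Add(Mul(45, -100), -133) = Add(-4500, -133) = -4633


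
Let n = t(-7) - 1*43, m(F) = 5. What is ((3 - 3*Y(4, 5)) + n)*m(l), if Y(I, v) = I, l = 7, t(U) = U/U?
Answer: -255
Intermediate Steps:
t(U) = 1
n = -42 (n = 1 - 1*43 = 1 - 43 = -42)
((3 - 3*Y(4, 5)) + n)*m(l) = ((3 - 3*4) - 42)*5 = ((3 - 12) - 42)*5 = (-9 - 42)*5 = -51*5 = -255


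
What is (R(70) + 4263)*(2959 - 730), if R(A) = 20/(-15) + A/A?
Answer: 9501484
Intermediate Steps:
R(A) = -⅓ (R(A) = 20*(-1/15) + 1 = -4/3 + 1 = -⅓)
(R(70) + 4263)*(2959 - 730) = (-⅓ + 4263)*(2959 - 730) = (12788/3)*2229 = 9501484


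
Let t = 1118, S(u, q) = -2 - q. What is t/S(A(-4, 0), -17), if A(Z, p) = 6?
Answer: 1118/15 ≈ 74.533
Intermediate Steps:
t/S(A(-4, 0), -17) = 1118/(-2 - 1*(-17)) = 1118/(-2 + 17) = 1118/15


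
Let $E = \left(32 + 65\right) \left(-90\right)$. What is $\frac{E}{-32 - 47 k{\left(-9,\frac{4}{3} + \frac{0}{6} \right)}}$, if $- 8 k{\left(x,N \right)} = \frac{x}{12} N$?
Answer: $\frac{23280}{101} \approx 230.5$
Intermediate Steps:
$k{\left(x,N \right)} = - \frac{N x}{96}$ ($k{\left(x,N \right)} = - \frac{\frac{x}{12} N}{8} = - \frac{\frac{1}{12} N x}{8} = - \frac{N x}{96}$)
$E = -8730$ ($E = 97 \left(-90\right) = -8730$)
$\frac{E}{-32 - 47 k{\left(-9,\frac{4}{3} + \frac{0}{6} \right)}} = - \frac{8730}{-32 - 47 \left(\left(- \frac{1}{96}\right) \left(\frac{4}{3} + \frac{0}{6}\right) \left(-9\right)\right)} = - \frac{8730}{-32 - 47 \left(\left(- \frac{1}{96}\right) \left(4 \cdot \frac{1}{3} + 0 \cdot \frac{1}{6}\right) \left(-9\right)\right)} = - \frac{8730}{-32 - 47 \left(\left(- \frac{1}{96}\right) \left(\frac{4}{3} + 0\right) \left(-9\right)\right)} = - \frac{8730}{-32 - 47 \left(\left(- \frac{1}{96}\right) \frac{4}{3} \left(-9\right)\right)} = - \frac{8730}{-32 - \frac{47}{8}} = - \frac{8730}{- \frac{303}{8}} = \left(-8730\right) \left(- \frac{8}{303}\right) = \frac{23280}{101}$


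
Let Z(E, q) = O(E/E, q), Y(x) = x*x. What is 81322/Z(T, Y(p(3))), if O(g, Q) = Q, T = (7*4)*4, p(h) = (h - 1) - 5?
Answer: 81322/9 ≈ 9035.8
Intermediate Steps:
p(h) = -6 + h (p(h) = (-1 + h) - 5 = -6 + h)
T = 112 (T = 28*4 = 112)
Y(x) = x²
Z(E, q) = q
81322/Z(T, Y(p(3))) = 81322/((-6 + 3)²) = 81322/((-3)²) = 81322/9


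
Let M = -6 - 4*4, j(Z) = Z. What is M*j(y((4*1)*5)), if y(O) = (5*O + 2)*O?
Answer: -44880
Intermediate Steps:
y(O) = O*(2 + 5*O) (y(O) = (2 + 5*O)*O = O*(2 + 5*O))
M = -22 (M = -6 - 16 = -22)
M*j(y((4*1)*5)) = -22*(4*1)*5*(2 + 5*((4*1)*5)) = -22*4*5*(2 + 5*(4*5)) = -440*(2 + 5*20) = -440*(2 + 100) = -440*102 = -22*2040 = -44880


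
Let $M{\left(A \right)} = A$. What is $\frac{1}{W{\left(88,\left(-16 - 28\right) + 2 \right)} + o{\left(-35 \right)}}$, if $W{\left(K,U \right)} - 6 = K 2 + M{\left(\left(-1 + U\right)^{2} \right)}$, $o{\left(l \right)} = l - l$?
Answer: $\frac{1}{2031} \approx 0.00049237$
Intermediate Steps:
$o{\left(l \right)} = 0$
$W{\left(K,U \right)} = 6 + \left(-1 + U\right)^{2} + 2 K$ ($W{\left(K,U \right)} = 6 + \left(K 2 + \left(-1 + U\right)^{2}\right) = 6 + \left(2 K + \left(-1 + U\right)^{2}\right) = 6 + \left(\left(-1 + U\right)^{2} + 2 K\right) = 6 + \left(-1 + U\right)^{2} + 2 K$)
$\frac{1}{W{\left(88,\left(-16 - 28\right) + 2 \right)} + o{\left(-35 \right)}} = \frac{1}{\left(6 + \left(-1 + \left(\left(-16 - 28\right) + 2\right)\right)^{2} + 2 \cdot 88\right) + 0} = \frac{1}{\left(6 + \left(-1 + \left(-44 + 2\right)\right)^{2} + 176\right) + 0} = \frac{1}{\left(6 + \left(-1 - 42\right)^{2} + 176\right) + 0} = \frac{1}{\left(6 + \left(-43\right)^{2} + 176\right) + 0} = \frac{1}{\left(6 + 1849 + 176\right) + 0} = \frac{1}{2031 + 0} = \frac{1}{2031}$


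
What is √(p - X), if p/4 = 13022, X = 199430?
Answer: I*√147342 ≈ 383.85*I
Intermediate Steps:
p = 52088 (p = 4*13022 = 52088)
√(p - X) = √(52088 - 1*199430) = √(52088 - 199430) = √(-147342) = I*√147342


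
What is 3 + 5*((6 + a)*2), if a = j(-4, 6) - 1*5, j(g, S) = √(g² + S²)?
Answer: 13 + 20*√13 ≈ 85.111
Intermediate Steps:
j(g, S) = √(S² + g²)
a = -5 + 2*√13 (a = √(6² + (-4)²) - 1*5 = √(36 + 16) - 5 = √52 - 5 = 2*√13 - 5 = -5 + 2*√13 ≈ 2.2111)
3 + 5*((6 + a)*2) = 3 + 5*((6 + (-5 + 2*√13))*2) = 3 + 5*((1 + 2*√13)*2) = 3 + 5*(2 + 4*√13) = 3 + (10 + 20*√13) = 13 + 20*√13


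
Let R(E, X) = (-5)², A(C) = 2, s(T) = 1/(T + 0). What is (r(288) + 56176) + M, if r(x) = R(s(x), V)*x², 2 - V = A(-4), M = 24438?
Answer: 2154214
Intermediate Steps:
s(T) = 1/T
V = 0 (V = 2 - 1*2 = 2 - 2 = 0)
R(E, X) = 25
r(x) = 25*x²
(r(288) + 56176) + M = (25*288² + 56176) + 24438 = (25*82944 + 56176) + 24438 = (2073600 + 56176) + 24438 = 2129776 + 24438 = 2154214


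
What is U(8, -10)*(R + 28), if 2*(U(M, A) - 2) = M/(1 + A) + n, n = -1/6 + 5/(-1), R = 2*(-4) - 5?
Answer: -185/12 ≈ -15.417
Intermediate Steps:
R = -13 (R = -8 - 5 = -13)
n = -31/6 (n = -1*1/6 + 5*(-1) = -1/6 - 5 = -31/6 ≈ -5.1667)
U(M, A) = -7/12 + M/(2*(1 + A)) (U(M, A) = 2 + (M/(1 + A) - 31/6)/2 = 2 + (-31/6 + M/(1 + A))/2 = 2 + (-31/12 + M/(2*(1 + A))) = -7/12 + M/(2*(1 + A)))
U(8, -10)*(R + 28) = ((-7 - 7*(-10) + 6*8)/(12*(1 - 10)))*(-13 + 28) = ((1/12)*(-7 + 70 + 48)/(-9))*15 = ((1/12)*(-1/9)*111)*15 = -37/36*15 = -185/12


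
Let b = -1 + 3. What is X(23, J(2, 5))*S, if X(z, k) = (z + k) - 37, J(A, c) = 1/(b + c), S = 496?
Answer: -48112/7 ≈ -6873.1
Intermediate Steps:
b = 2
J(A, c) = 1/(2 + c)
X(z, k) = -37 + k + z (X(z, k) = (k + z) - 37 = -37 + k + z)
X(23, J(2, 5))*S = (-37 + 1/(2 + 5) + 23)*496 = (-37 + 1/7 + 23)*496 = -97/7*496 = -48112/7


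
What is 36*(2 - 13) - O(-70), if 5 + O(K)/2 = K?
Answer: -246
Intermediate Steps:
O(K) = -10 + 2*K
36*(2 - 13) - O(-70) = 36*(2 - 13) - (-10 + 2*(-70)) = 36*(-11) - (-10 - 140) = -396 - 1*(-150) = -396 + 150 = -246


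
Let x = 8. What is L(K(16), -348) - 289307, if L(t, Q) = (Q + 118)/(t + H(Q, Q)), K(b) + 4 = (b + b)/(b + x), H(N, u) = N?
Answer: -152175137/526 ≈ -2.8931e+5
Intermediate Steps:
K(b) = -4 + 2*b/(8 + b) (K(b) = -4 + (b + b)/(b + 8) = -4 + (2*b)/(8 + b) = -4 + 2*b/(8 + b))
L(t, Q) = (118 + Q)/(Q + t) (L(t, Q) = (Q + 118)/(t + Q) = (118 + Q)/(Q + t))
L(K(16), -348) - 289307 = (118 - 348)/(-348 + 2*(-16 - 1*16)/(8 + 16)) - 289307 = -230/(-348 + 2*(-16 - 16)/24) - 289307 = -230/(-348 + 2*(1/24)*(-32)) - 289307 = -230/(-348 - 8/3) - 289307 = -230/(-1052/3) - 289307 = -3/1052*(-230) - 289307 = 345/526 - 289307 = -152175137/526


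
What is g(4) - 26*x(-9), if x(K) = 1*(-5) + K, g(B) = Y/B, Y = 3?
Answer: 1459/4 ≈ 364.75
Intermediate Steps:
g(B) = 3/B
x(K) = -5 + K
g(4) - 26*x(-9) = 3/4 - 26*(-5 - 9) = 3*(¼) - 26*(-14) = ¾ + 364 = 1459/4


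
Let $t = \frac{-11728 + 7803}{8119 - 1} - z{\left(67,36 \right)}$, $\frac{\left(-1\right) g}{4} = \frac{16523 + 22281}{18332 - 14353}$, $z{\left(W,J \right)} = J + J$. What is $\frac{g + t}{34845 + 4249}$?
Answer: $- \frac{3601370647}{1262795701068} \approx -0.0028519$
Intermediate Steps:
$z{\left(W,J \right)} = 2 J$
$g = - \frac{155216}{3979}$ ($g = - 4 \frac{16523 + 22281}{18332 - 14353} = - 4 \cdot \frac{38804}{3979} = - 4 \cdot 38804 \cdot \frac{1}{3979} = \left(-4\right) \frac{38804}{3979} = - \frac{155216}{3979} \approx -39.009$)
$t = - \frac{588421}{8118}$ ($t = \frac{-11728 + 7803}{8119 - 1} - 2 \cdot 36 = - \frac{3925}{8118} - 72 = - \frac{588421}{8118} \approx -72.484$)
$\frac{g + t}{34845 + 4249} = \frac{- \frac{155216}{3979} - \frac{588421}{8118}}{34845 + 4249} = - \frac{3601370647}{32301522 \cdot 39094} = \left(- \frac{3601370647}{32301522}\right) \frac{1}{39094} = - \frac{3601370647}{1262795701068}$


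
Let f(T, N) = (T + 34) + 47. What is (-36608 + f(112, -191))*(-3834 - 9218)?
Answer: 475288580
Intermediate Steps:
f(T, N) = 81 + T (f(T, N) = (34 + T) + 47 = 81 + T)
(-36608 + f(112, -191))*(-3834 - 9218) = (-36608 + (81 + 112))*(-3834 - 9218) = (-36608 + 193)*(-13052) = -36415*(-13052) = 475288580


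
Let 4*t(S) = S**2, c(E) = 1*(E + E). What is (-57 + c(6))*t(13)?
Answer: -7605/4 ≈ -1901.3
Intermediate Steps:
c(E) = 2*E (c(E) = 1*(2*E) = 2*E)
t(S) = S**2/4
(-57 + c(6))*t(13) = (-57 + 2*6)*((1/4)*13**2) = (-57 + 12)*((1/4)*169) = -45*169/4 = -7605/4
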